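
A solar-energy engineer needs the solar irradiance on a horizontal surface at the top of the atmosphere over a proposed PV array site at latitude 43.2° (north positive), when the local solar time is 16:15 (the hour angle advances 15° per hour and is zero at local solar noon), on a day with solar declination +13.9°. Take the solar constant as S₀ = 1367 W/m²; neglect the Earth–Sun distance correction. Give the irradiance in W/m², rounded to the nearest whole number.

653 W/m²

Hour angle H = 15° × (16.25 − 12) = 63.75°.
cos θ_z = sin φ sin δ + cos φ cos δ cos H = (0.6845)(0.2402) + (0.7290)(0.9707)(0.4423) = 0.4774.
Top-of-atmosphere irradiance = S₀ cos θ_z = 1367 × 0.4774 = 652.61 W/m².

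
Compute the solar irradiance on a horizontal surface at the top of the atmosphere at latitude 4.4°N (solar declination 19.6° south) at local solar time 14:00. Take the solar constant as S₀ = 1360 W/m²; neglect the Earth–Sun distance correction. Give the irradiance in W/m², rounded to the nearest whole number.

1071 W/m²

Hour angle H = 15° × (14 − 12) = 30.00°.
With φ = 4.4°, δ = -19.6°, H = 30.00°: sin φ sin δ = -0.0257, cos φ cos δ cos H = 0.8134, so cos θ_z = 0.7877.
Top-of-atmosphere irradiance = S₀ cos θ_z = 1360 × 0.7877 = 1071.27 W/m².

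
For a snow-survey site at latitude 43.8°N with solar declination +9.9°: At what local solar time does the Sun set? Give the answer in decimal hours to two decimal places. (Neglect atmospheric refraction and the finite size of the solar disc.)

18.64 h

cos H_s = −tan(43.8°) · tan(9.9°) = -0.1674, so H_s = arccos(-0.1674) = 99.64°.
Sunset is at 12 + H_s/15 = 12 + 6.643 = 18.643 h local solar time.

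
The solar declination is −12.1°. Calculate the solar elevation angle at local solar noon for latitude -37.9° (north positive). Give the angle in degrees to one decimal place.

64.2°

At local solar noon the hour angle is zero, so the elevation is 90° − |φ − δ| = 90° − |-37.9° − (-12.1°)| = 90° − 25.8° = 64.2°.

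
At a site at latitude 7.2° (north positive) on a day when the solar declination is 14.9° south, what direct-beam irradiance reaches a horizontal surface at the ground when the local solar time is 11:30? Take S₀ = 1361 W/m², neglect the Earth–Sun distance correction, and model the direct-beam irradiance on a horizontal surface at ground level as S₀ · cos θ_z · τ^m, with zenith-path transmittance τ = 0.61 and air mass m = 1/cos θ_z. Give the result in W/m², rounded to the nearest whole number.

730 W/m²

Hour angle H = 15° × (11.5 − 12) = -7.50°.
With φ = 7.2°, δ = -14.9°, H = -7.50°: sin φ sin δ = -0.0322, cos φ cos δ cos H = 0.9506, so cos θ_z = 0.9184.
Air mass m = 1/cos θ_z = 1/0.9184 = 1.089; τ^m = 0.61^1.089 = 0.5837.
Surface direct beam = 1361 × 0.9184 × 0.5837 = 729.59 W/m².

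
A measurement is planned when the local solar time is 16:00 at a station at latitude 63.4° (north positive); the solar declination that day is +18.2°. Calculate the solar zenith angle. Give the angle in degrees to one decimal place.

60.5°

Hour angle H = 15° × (16 − 12) = 60.00°.
cos θ_z = sin(63.4°) sin(18.2°) + cos(63.4°) cos(18.2°) cos(60.00°) = 0.2793 + 0.2127 = 0.4920.
θ_z = arccos(0.4920) = 60.53°.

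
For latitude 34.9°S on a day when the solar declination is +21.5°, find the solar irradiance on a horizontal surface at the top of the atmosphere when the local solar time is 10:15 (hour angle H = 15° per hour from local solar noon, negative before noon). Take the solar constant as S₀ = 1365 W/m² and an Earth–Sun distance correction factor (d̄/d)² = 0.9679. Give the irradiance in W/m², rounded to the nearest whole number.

627 W/m²

Hour angle H = 15° × (10.25 − 12) = -26.25°.
cos θ_z = sin φ sin δ + cos φ cos δ cos H = (-0.5721)(0.3665) + (0.8202)(0.9304)(0.8969) = 0.4748.
Top-of-atmosphere irradiance = S₀ (d̄/d)² cos θ_z = 1365 × 0.9679 × 0.4748 = 627.30 W/m².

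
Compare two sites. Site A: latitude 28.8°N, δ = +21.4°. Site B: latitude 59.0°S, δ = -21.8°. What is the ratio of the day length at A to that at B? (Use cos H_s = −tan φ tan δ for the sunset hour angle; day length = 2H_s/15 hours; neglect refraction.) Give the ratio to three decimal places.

A: H_s = arccos(−tan 28.8° · tan 21.4°) = 102.44°, so 2H_s/15 = 13.6587 h.
B: H_s = arccos(−tan -59.0° · tan -21.8°) = 131.73°, so 2H_s/15 = 17.5640 h.
Ratio A/B = 13.6587 / 17.5640 = 0.7777.

0.778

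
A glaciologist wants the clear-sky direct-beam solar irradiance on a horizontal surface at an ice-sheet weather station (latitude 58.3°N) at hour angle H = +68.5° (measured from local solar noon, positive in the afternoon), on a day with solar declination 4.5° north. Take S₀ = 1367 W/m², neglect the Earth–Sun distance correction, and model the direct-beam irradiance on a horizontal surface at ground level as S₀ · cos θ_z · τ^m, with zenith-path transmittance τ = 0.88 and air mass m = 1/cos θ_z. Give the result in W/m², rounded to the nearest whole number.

With φ = 58.3°, δ = 4.5°, H = 68.50°: sin φ sin δ = 0.0668, cos φ cos δ cos H = 0.1920, so cos θ_z = 0.2588.
Air mass m = 1/cos θ_z = 1/0.2588 = 3.864; τ^m = 0.88^3.864 = 0.6102.
Surface direct beam = 1367 × 0.2588 × 0.6102 = 215.88 W/m².

216 W/m²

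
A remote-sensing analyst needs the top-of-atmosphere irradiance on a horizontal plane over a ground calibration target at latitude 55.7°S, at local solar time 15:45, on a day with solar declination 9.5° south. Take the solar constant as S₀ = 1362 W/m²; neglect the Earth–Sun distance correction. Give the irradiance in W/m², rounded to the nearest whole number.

Hour angle H = 15° × (15.75 − 12) = 56.25°.
With φ = -55.7°, δ = -9.5°, H = 56.25°: sin φ sin δ = 0.1363, cos φ cos δ cos H = 0.3088, so cos θ_z = 0.4451.
Top-of-atmosphere irradiance = S₀ cos θ_z = 1362 × 0.4451 = 606.23 W/m².

606 W/m²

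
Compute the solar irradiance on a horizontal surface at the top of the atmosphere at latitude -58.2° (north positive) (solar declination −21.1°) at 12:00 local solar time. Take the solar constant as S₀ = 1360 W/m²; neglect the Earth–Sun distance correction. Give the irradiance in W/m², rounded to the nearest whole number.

1085 W/m²

Hour angle H = 15° × (12 − 12) = 0.00°.
With φ = -58.2°, δ = -21.1°, H = 0.00°: sin φ sin δ = 0.3060, cos φ cos δ cos H = 0.4916, so cos θ_z = 0.7976.
Top-of-atmosphere irradiance = S₀ cos θ_z = 1360 × 0.7976 = 1084.74 W/m².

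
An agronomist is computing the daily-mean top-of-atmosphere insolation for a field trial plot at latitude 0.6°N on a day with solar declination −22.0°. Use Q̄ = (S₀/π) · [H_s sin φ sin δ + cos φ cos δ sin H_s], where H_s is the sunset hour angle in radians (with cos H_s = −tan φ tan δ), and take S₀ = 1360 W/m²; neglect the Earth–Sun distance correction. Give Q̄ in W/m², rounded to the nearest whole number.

399 W/m²

cos H_s = −tan(0.6°) · tan(-22.0°) = 0.0042, so H_s = arccos(0.0042) = 89.76°. In radians, H_s = 1.5666.
H_s sin φ sin δ = 1.5666 × 0.0105 × -0.3746 = -0.0062.
cos φ cos δ sin H_s = 0.9999 × 0.9272 × 1.0000 = 0.9271.
Q̄ = (1360/π) × (-0.0062 + 0.9271) = 432.90 × 0.9209 = 398.66 W/m².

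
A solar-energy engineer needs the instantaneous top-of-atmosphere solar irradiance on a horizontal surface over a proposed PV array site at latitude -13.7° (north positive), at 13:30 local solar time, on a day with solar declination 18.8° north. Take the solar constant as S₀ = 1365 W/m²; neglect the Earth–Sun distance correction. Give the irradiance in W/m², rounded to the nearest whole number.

Hour angle H = 15° × (13.5 − 12) = 22.50°.
With φ = -13.7°, δ = 18.8°, H = 22.50°: sin φ sin δ = -0.0763, cos φ cos δ cos H = 0.8497, so cos θ_z = 0.7734.
Top-of-atmosphere irradiance = S₀ cos θ_z = 1365 × 0.7734 = 1055.69 W/m².

1056 W/m²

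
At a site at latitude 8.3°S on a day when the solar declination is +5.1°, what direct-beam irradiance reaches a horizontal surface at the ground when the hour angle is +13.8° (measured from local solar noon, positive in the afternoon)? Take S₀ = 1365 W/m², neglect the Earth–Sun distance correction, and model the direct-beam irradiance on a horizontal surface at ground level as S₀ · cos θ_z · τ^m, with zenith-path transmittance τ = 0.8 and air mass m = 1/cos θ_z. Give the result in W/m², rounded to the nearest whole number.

cos θ_z = sin(-8.3°) sin(5.1°) + cos(-8.3°) cos(5.1°) cos(13.80°) = -0.0128 + 0.9572 = 0.9444.
Air mass m = 1/cos θ_z = 1/0.9444 = 1.059; τ^m = 0.8^1.059 = 0.7895.
Surface direct beam = 1365 × 0.9444 × 0.7895 = 1017.75 W/m².

1018 W/m²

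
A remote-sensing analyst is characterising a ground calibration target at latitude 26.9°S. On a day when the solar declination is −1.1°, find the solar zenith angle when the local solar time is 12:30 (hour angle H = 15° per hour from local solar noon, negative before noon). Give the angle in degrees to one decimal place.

26.8°

Hour angle H = 15° × (12.5 − 12) = 7.50°.
cos θ_z = sin φ sin δ + cos φ cos δ cos H = (-0.4524)(-0.0192) + (0.8918)(0.9998)(0.9914) = 0.8926.
θ_z = arccos(0.8926) = 26.80°.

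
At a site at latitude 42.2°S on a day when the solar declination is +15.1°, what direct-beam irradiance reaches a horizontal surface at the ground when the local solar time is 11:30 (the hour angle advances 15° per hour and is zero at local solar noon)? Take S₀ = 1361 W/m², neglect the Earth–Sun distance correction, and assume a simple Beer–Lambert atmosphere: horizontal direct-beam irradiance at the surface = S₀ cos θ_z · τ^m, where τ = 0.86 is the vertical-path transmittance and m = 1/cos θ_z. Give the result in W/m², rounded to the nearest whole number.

548 W/m²

Hour angle H = 15° × (11.5 − 12) = -7.50°.
cos θ_z = sin(-42.2°) sin(15.1°) + cos(-42.2°) cos(15.1°) cos(-7.50°) = -0.1750 + 0.7091 = 0.5341.
Air mass m = 1/cos θ_z = 1/0.5341 = 1.872; τ^m = 0.86^1.872 = 0.7540.
Surface direct beam = 1361 × 0.5341 × 0.7540 = 548.09 W/m².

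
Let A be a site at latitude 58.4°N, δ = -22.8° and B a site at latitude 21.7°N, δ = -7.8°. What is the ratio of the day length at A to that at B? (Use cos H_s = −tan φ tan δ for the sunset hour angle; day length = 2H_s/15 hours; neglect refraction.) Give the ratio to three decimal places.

A: H_s = arccos(−tan 58.4° · tan -22.8°) = 46.90°, so 2H_s/15 = 6.2533 h.
B: H_s = arccos(−tan 21.7° · tan -7.8°) = 86.88°, so 2H_s/15 = 11.5840 h.
Ratio A/B = 6.2533 / 11.5840 = 0.5398.

0.540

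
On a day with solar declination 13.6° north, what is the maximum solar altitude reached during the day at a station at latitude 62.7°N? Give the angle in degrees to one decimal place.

40.9°

At local solar noon the hour angle is zero, so the elevation is 90° − |φ − δ| = 90° − |62.7° − (13.6°)| = 90° − 49.1° = 40.9°.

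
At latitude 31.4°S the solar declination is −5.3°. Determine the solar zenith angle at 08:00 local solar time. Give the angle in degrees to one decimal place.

Hour angle H = 15° × (8 − 12) = -60.00°.
cos θ_z = sin(-31.4°) sin(-5.3°) + cos(-31.4°) cos(-5.3°) cos(-60.00°) = 0.0481 + 0.4250 = 0.4731.
θ_z = arccos(0.4731) = 61.76°.

61.8°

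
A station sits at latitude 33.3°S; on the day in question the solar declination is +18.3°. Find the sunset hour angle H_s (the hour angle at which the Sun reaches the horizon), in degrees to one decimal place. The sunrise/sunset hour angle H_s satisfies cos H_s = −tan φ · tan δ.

cos H_s = −tan(-33.3°) · tan(18.3°) = 0.2172, so H_s = arccos(0.2172) = 77.46°.

77.5°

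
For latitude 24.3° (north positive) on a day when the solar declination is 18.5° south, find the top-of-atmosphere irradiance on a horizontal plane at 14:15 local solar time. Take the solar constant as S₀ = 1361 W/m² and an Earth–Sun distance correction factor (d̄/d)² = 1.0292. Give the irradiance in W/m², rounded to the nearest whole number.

824 W/m²

Hour angle H = 15° × (14.25 − 12) = 33.75°.
cos θ_z = sin(24.3°) sin(-18.5°) + cos(24.3°) cos(-18.5°) cos(33.75°) = -0.1306 + 0.7186 = 0.5880.
Top-of-atmosphere irradiance = S₀ (d̄/d)² cos θ_z = 1361 × 1.0292 × 0.5880 = 823.64 W/m².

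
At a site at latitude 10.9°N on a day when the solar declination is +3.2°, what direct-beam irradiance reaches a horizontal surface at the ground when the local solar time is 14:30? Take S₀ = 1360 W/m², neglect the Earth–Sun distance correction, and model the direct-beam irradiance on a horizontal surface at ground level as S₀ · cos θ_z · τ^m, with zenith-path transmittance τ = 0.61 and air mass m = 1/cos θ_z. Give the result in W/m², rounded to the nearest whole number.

Hour angle H = 15° × (14.5 − 12) = 37.50°.
cos θ_z = sin φ sin δ + cos φ cos δ cos H = (0.1891)(0.0558) + (0.9820)(0.9984)(0.7934) = 0.7884.
Air mass m = 1/cos θ_z = 1/0.7884 = 1.268; τ^m = 0.61^1.268 = 0.5343.
Surface direct beam = 1360 × 0.7884 × 0.5343 = 572.89 W/m².

573 W/m²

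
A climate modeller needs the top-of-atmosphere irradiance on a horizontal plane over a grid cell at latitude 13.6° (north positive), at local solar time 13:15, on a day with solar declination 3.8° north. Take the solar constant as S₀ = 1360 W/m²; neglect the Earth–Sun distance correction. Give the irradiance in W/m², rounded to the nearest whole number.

1270 W/m²

Hour angle H = 15° × (13.25 − 12) = 18.75°.
cos θ_z = sin φ sin δ + cos φ cos δ cos H = (0.2351)(0.0663) + (0.9720)(0.9978)(0.9469) = 0.9339.
Top-of-atmosphere irradiance = S₀ cos θ_z = 1360 × 0.9339 = 1270.10 W/m².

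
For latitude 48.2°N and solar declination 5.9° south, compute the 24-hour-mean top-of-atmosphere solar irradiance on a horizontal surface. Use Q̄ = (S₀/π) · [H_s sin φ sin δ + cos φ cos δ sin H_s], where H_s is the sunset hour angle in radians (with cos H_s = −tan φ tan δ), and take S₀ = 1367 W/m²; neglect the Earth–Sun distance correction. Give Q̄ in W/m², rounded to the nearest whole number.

238 W/m²

The sunset hour angle satisfies cos H_s = −tan φ tan δ = 0.1156, giving H_s = 83.36°. In radians, H_s = 1.4549.
H_s sin φ sin δ = 1.4549 × 0.7455 × -0.1028 = -0.1115.
cos φ cos δ sin H_s = 0.6665 × 0.9947 × 0.9933 = 0.6585.
Q̄ = (1367/π) × (-0.1115 + 0.6585) = 435.13 × 0.5470 = 238.02 W/m².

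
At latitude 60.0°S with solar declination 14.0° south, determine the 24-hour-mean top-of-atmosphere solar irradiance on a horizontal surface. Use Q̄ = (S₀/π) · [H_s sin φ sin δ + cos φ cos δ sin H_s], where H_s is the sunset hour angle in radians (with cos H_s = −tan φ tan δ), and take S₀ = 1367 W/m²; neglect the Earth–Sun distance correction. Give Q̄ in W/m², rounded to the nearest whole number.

The sunset hour angle satisfies cos H_s = −tan φ tan δ = -0.4318, giving H_s = 115.58°. In radians, H_s = 2.0173.
H_s sin φ sin δ = 2.0173 × -0.8660 × -0.2419 = 0.4226.
cos φ cos δ sin H_s = 0.5000 × 0.9703 × 0.9020 = 0.4376.
Q̄ = (1367/π) × (0.4226 + 0.4376) = 435.13 × 0.8602 = 374.30 W/m².

374 W/m²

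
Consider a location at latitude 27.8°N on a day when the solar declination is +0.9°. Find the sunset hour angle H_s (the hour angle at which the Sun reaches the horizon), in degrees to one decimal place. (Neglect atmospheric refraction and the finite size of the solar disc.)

−tan φ tan δ = −(0.5272)(0.0157) = -0.0083; H_s = arccos(-0.0083) = 90.48°.

90.5°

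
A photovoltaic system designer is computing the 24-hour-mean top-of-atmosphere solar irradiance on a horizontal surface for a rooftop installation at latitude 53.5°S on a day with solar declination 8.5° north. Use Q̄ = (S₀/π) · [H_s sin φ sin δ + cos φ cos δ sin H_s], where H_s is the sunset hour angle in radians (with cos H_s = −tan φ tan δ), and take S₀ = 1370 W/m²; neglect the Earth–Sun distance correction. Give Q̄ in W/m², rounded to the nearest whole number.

180 W/m²

cos H_s = −tan(-53.5°) · tan(8.5°) = 0.2020, so H_s = arccos(0.2020) = 78.35°. In radians, H_s = 1.3675.
H_s sin φ sin δ = 1.3675 × -0.8039 × 0.1478 = -0.1625.
cos φ cos δ sin H_s = 0.5948 × 0.9890 × 0.9794 = 0.5761.
Q̄ = (1370/π) × (-0.1625 + 0.5761) = 436.08 × 0.4136 = 180.36 W/m².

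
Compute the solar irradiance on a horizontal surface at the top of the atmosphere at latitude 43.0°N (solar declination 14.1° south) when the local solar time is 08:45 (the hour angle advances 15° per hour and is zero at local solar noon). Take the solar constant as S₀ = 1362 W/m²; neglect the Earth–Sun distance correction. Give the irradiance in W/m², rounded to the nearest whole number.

411 W/m²

Hour angle H = 15° × (8.75 − 12) = -48.75°.
cos θ_z = sin φ sin δ + cos φ cos δ cos H = (0.6820)(-0.2436) + (0.7314)(0.9699)(0.6593) = 0.3016.
Top-of-atmosphere irradiance = S₀ cos θ_z = 1362 × 0.3016 = 410.78 W/m².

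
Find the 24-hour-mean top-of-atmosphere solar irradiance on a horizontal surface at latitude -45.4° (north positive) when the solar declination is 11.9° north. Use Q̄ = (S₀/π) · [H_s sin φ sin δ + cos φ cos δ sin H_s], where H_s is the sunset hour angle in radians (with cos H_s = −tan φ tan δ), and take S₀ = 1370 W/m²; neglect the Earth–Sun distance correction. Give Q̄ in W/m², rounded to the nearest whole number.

The sunset hour angle satisfies cos H_s = −tan φ tan δ = 0.2137, giving H_s = 77.66°. In radians, H_s = 1.3554.
H_s sin φ sin δ = 1.3554 × -0.7120 × 0.2062 = -0.1990.
cos φ cos δ sin H_s = 0.7022 × 0.9785 × 0.9769 = 0.6712.
Q̄ = (1370/π) × (-0.1990 + 0.6712) = 436.08 × 0.4722 = 205.92 W/m².

206 W/m²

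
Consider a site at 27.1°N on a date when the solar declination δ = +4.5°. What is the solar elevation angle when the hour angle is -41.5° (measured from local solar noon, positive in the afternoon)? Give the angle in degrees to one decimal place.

44.5°

cos θ_z = sin(27.1°) sin(4.5°) + cos(27.1°) cos(4.5°) cos(-41.50°) = 0.0357 + 0.6647 = 0.7004.
θ_z = arccos(0.7004) = 45.54°, so the elevation is 90° − 45.54° = 44.46°.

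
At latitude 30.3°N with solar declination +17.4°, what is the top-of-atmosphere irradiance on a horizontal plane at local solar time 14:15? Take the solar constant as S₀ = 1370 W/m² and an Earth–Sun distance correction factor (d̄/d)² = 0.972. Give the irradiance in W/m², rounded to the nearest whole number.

1113 W/m²

Hour angle H = 15° × (14.25 − 12) = 33.75°.
cos θ_z = sin(30.3°) sin(17.4°) + cos(30.3°) cos(17.4°) cos(33.75°) = 0.1509 + 0.6850 = 0.8359.
Top-of-atmosphere irradiance = S₀ (d̄/d)² cos θ_z = 1370 × 0.972 × 0.8359 = 1113.12 W/m².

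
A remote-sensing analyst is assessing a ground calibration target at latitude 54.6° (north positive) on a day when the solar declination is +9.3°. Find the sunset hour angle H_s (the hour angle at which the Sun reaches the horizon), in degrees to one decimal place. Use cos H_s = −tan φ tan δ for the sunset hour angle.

−tan φ tan δ = −(1.4071)(0.1638) = -0.2305; H_s = arccos(-0.2305) = 103.33°.

103.3°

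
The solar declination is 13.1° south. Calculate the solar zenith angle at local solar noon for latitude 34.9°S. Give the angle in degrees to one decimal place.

At local solar noon the hour angle is zero, so the zenith angle is |φ − δ| = |-34.9° − (-13.1°)| = 21.8°.

21.8°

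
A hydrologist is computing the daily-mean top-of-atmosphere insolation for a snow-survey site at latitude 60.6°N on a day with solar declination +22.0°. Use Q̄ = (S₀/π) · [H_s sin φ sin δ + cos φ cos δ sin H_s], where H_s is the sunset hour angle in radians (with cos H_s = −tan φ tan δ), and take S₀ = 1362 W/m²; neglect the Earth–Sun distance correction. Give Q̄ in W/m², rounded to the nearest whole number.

473 W/m²

−tan φ tan δ = −(1.7747)(0.4040) = -0.7170; H_s = arccos(-0.7170) = 135.81°. In radians, H_s = 2.3703.
H_s sin φ sin δ = 2.3703 × 0.8712 × 0.3746 = 0.7736.
cos φ cos δ sin H_s = 0.4909 × 0.9272 × 0.6971 = 0.3173.
Q̄ = (1362/π) × (0.7736 + 0.3173) = 433.54 × 1.0909 = 472.95 W/m².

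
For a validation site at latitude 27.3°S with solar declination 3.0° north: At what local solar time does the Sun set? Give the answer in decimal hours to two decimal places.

−tan φ tan δ = −(-0.5161)(0.0524) = 0.0270; H_s = arccos(0.0270) = 88.45°.
Sunset is at 12 + H_s/15 = 12 + 5.897 = 17.897 h local solar time.

17.90 h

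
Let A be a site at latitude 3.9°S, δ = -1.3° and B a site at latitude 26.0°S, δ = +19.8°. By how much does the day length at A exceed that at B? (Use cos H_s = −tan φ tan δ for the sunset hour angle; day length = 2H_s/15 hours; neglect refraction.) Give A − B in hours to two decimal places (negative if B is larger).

A: H_s = arccos(−tan -3.9° · tan -1.3°) = 90.09°, so 2H_s/15 = 12.0120 h.
B: H_s = arccos(−tan -26.0° · tan 19.8°) = 79.89°, so 2H_s/15 = 10.6520 h.
A − B = 12.0120 − 10.6520 = 1.3600 h.

+1.36 h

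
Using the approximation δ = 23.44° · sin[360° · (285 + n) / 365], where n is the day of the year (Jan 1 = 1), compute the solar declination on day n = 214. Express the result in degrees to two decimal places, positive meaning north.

360 × (285 + 214) / 365 = 492.164°; sin(492.164°) = 0.7412.
δ = 23.44 × 0.7412 = 17.374° ≈ +17.37°.

+17.37°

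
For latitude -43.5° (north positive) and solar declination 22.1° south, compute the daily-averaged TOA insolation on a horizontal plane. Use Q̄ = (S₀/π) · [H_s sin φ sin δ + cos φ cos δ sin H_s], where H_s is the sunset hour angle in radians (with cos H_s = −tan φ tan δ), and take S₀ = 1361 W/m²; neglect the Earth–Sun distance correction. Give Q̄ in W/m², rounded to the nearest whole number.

−tan φ tan δ = −(-0.9490)(-0.4061) = -0.3854; H_s = arccos(-0.3854) = 112.67°. In radians, H_s = 1.9665.
H_s sin φ sin δ = 1.9665 × -0.6884 × -0.3762 = 0.5093.
cos φ cos δ sin H_s = 0.7254 × 0.9265 × 0.9227 = 0.6201.
Q̄ = (1361/π) × (0.5093 + 0.6201) = 433.22 × 1.1294 = 489.28 W/m².

489 W/m²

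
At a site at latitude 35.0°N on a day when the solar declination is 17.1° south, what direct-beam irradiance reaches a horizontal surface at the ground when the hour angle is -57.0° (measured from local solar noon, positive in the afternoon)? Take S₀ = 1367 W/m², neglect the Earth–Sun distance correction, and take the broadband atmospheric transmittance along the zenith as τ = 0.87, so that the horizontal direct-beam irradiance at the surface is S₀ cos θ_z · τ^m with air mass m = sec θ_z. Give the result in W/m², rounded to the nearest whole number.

cos θ_z = sin φ sin δ + cos φ cos δ cos H = (0.5736)(-0.2940) + (0.8192)(0.9558)(0.5446) = 0.2578.
Air mass m = 1/cos θ_z = 1/0.2578 = 3.879; τ^m = 0.87^3.879 = 0.5826.
Surface direct beam = 1367 × 0.2578 × 0.5826 = 205.32 W/m².

205 W/m²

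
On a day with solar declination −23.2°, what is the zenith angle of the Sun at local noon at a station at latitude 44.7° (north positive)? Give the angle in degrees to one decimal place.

At local solar noon the hour angle is zero, so the zenith angle is |φ − δ| = |44.7° − (-23.2°)| = 67.9°.

67.9°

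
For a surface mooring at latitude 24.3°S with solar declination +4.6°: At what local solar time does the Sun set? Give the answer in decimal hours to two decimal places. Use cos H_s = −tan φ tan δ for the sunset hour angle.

17.86 h

−tan φ tan δ = −(-0.4515)(0.0805) = 0.0363; H_s = arccos(0.0363) = 87.92°.
Sunset is at 12 + H_s/15 = 12 + 5.861 = 17.861 h local solar time.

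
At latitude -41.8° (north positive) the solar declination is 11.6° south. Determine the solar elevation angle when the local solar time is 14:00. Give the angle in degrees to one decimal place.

50.0°

Hour angle H = 15° × (14 − 12) = 30.00°.
cos θ_z = sin φ sin δ + cos φ cos δ cos H = (-0.6665)(-0.2011) + (0.7455)(0.9796)(0.8660) = 0.7665.
θ_z = arccos(0.7665) = 39.96°, so the elevation is 90° − 39.96° = 50.04°.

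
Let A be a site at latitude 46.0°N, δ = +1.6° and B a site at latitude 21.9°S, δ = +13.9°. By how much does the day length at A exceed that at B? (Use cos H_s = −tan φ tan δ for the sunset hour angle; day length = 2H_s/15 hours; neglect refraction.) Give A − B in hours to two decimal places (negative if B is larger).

A: H_s = arccos(−tan 46.0° · tan 1.6°) = 91.66°, so 2H_s/15 = 12.2213 h.
B: H_s = arccos(−tan -21.9° · tan 13.9°) = 84.29°, so 2H_s/15 = 11.2387 h.
A − B = 12.2213 − 11.2387 = 0.9826 h.

+0.98 h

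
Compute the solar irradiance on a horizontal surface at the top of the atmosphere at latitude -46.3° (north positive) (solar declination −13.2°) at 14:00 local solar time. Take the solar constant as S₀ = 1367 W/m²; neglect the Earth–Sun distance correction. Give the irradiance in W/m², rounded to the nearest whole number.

1022 W/m²

Hour angle H = 15° × (14 − 12) = 30.00°.
cos θ_z = sin φ sin δ + cos φ cos δ cos H = (-0.7230)(-0.2284) + (0.6909)(0.9736)(0.8660) = 0.7477.
Top-of-atmosphere irradiance = S₀ cos θ_z = 1367 × 0.7477 = 1022.11 W/m².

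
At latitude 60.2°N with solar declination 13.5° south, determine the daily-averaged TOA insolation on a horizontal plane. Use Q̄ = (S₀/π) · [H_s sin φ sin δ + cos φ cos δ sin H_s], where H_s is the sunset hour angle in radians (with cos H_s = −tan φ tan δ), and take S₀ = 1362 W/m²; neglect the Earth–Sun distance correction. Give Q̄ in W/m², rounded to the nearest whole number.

−tan φ tan δ = −(1.7461)(-0.2401) = 0.4192; H_s = arccos(0.4192) = 65.22°. In radians, H_s = 1.1383.
H_s sin φ sin δ = 1.1383 × 0.8678 × -0.2334 = -0.2306.
cos φ cos δ sin H_s = 0.4970 × 0.9724 × 0.9079 = 0.4388.
Q̄ = (1362/π) × (-0.2306 + 0.4388) = 433.54 × 0.2082 = 90.26 W/m².

90 W/m²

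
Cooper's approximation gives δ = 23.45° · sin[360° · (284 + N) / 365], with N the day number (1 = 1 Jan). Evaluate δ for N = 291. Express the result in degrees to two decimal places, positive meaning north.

360 × (284 + 291) / 365 = 567.123°; sin(567.123°) = -0.4559.
δ = 23.45 × -0.4559 = -10.691° ≈ -10.69°.

-10.69°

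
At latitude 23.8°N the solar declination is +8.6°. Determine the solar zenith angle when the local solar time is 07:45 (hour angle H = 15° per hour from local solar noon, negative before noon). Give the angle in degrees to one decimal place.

62.6°

Hour angle H = 15° × (7.75 − 12) = -63.75°.
cos θ_z = sin(23.8°) sin(8.6°) + cos(23.8°) cos(8.6°) cos(-63.75°) = 0.0603 + 0.4001 = 0.4604.
θ_z = arccos(0.4604) = 62.59°.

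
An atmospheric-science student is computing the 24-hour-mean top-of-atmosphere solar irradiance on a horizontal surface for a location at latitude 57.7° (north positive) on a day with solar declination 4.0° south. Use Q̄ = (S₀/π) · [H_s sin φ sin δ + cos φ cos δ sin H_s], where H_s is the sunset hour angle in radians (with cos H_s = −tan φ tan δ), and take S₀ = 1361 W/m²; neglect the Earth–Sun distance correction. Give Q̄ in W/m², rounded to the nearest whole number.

192 W/m²

cos H_s = −tan(57.7°) · tan(-4.0°) = 0.1106, so H_s = arccos(0.1106) = 83.65°. In radians, H_s = 1.4600.
H_s sin φ sin δ = 1.4600 × 0.8453 × -0.0698 = -0.0861.
cos φ cos δ sin H_s = 0.5344 × 0.9976 × 0.9939 = 0.5299.
Q̄ = (1361/π) × (-0.0861 + 0.5299) = 433.22 × 0.4438 = 192.26 W/m².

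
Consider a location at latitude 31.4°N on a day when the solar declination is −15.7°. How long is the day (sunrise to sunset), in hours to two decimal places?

10.68 hours

cos H_s = −tan(31.4°) · tan(-15.7°) = 0.1716, so H_s = arccos(0.1716) = 80.12°.
Day length = 2 H_s / 15° h⁻¹ = 160.24° / 15 = 10.683 h.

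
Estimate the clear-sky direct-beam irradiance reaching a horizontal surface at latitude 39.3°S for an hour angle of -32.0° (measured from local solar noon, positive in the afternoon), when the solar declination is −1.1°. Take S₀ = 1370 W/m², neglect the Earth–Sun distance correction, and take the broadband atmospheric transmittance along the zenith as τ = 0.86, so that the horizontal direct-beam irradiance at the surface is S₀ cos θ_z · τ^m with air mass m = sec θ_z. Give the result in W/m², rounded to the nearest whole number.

With φ = -39.3°, δ = -1.1°, H = -32.00°: sin φ sin δ = 0.0122, cos φ cos δ cos H = 0.6561, so cos θ_z = 0.6683.
Air mass m = 1/cos θ_z = 1/0.6683 = 1.496; τ^m = 0.86^1.496 = 0.7980.
Surface direct beam = 1370 × 0.6683 × 0.7980 = 730.63 W/m².

731 W/m²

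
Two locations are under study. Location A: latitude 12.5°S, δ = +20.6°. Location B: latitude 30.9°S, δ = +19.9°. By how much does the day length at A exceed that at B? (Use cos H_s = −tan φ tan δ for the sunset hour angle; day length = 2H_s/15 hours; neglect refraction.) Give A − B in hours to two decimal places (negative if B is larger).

A: H_s = arccos(−tan -12.5° · tan 20.6°) = 85.22°, so 2H_s/15 = 11.3627 h.
B: H_s = arccos(−tan -30.9° · tan 19.9°) = 77.49°, so 2H_s/15 = 10.3320 h.
A − B = 11.3627 − 10.3320 = 1.0307 h.

+1.03 h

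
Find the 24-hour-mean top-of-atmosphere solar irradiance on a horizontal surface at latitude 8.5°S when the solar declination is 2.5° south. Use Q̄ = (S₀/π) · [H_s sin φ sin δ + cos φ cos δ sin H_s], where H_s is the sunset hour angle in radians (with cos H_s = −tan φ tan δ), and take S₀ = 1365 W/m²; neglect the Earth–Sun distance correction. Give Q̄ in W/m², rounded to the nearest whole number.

−tan φ tan δ = −(-0.1495)(-0.0437) = -0.0065; H_s = arccos(-0.0065) = 90.37°. In radians, H_s = 1.5773.
H_s sin φ sin δ = 1.5773 × -0.1478 × -0.0436 = 0.0102.
cos φ cos δ sin H_s = 0.9890 × 0.9990 × 1.0000 = 0.9880.
Q̄ = (1365/π) × (0.0102 + 0.9880) = 434.49 × 0.9982 = 433.71 W/m².

434 W/m²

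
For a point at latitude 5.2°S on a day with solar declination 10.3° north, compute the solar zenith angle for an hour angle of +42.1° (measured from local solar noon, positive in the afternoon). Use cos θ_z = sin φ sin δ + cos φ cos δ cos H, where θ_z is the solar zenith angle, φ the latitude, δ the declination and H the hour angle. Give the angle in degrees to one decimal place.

cos θ_z = sin(-5.2°) sin(10.3°) + cos(-5.2°) cos(10.3°) cos(42.10°) = -0.0162 + 0.7270 = 0.7108.
θ_z = arccos(0.7108) = 44.70°.

44.7°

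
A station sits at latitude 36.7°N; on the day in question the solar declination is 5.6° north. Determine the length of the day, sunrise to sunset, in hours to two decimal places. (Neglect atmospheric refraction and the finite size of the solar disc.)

12.56 hours

−tan φ tan δ = −(0.7454)(0.0981) = -0.0731; H_s = arccos(-0.0731) = 94.19°.
Day length = 2 H_s / 15° h⁻¹ = 188.38° / 15 = 12.559 h.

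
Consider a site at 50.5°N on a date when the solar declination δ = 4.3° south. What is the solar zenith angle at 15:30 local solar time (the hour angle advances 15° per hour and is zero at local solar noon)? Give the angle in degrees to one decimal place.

70.8°

Hour angle H = 15° × (15.5 − 12) = 52.50°.
cos θ_z = sin(50.5°) sin(-4.3°) + cos(50.5°) cos(-4.3°) cos(52.50°) = -0.0579 + 0.3861 = 0.3282.
θ_z = arccos(0.3282) = 70.84°.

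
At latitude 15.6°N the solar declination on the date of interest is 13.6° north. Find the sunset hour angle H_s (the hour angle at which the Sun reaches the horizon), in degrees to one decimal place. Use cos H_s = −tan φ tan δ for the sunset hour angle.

93.9°

The sunset hour angle satisfies cos H_s = −tan φ tan δ = -0.0675, giving H_s = 93.87°.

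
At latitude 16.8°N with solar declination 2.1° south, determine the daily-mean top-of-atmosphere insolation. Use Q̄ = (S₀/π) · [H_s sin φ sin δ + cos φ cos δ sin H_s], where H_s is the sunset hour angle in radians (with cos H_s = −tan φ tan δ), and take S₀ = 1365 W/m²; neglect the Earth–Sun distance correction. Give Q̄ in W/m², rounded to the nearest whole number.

−tan φ tan δ = −(0.3019)(-0.0367) = 0.0111; H_s = arccos(0.0111) = 89.36°. In radians, H_s = 1.5596.
H_s sin φ sin δ = 1.5596 × 0.2890 × -0.0366 = -0.0165.
cos φ cos δ sin H_s = 0.9573 × 0.9993 × 0.9999 = 0.9565.
Q̄ = (1365/π) × (-0.0165 + 0.9565) = 434.49 × 0.9400 = 408.42 W/m².

408 W/m²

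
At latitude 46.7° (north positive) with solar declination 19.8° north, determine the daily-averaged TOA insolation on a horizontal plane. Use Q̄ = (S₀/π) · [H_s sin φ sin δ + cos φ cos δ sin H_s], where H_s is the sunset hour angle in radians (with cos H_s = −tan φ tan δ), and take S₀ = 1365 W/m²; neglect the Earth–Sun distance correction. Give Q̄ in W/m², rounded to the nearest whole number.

−tan φ tan δ = −(1.0612)(0.3600) = -0.3820; H_s = arccos(-0.3820) = 112.46°. In radians, H_s = 1.9628.
H_s sin φ sin δ = 1.9628 × 0.7278 × 0.3387 = 0.4838.
cos φ cos δ sin H_s = 0.6858 × 0.9409 × 0.9241 = 0.5963.
Q̄ = (1365/π) × (0.4838 + 0.5963) = 434.49 × 1.0801 = 469.29 W/m².

469 W/m²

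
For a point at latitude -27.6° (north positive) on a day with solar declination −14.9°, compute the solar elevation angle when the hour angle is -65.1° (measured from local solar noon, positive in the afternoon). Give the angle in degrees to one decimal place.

28.7°

cos θ_z = sin(-27.6°) sin(-14.9°) + cos(-27.6°) cos(-14.9°) cos(-65.10°) = 0.1191 + 0.3606 = 0.4797.
θ_z = arccos(0.4797) = 61.33°, so the elevation is 90° − 61.33° = 28.67°.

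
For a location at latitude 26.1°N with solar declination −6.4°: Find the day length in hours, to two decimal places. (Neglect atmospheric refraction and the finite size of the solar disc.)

11.58 hours

The sunset hour angle satisfies cos H_s = −tan φ tan δ = 0.0550, giving H_s = 86.85°.
Day length = 2 H_s / 15° h⁻¹ = 173.70° / 15 = 11.580 h.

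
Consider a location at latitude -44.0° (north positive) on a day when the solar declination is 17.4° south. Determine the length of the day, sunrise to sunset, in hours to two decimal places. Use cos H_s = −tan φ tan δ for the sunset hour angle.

14.35 hours

cos H_s = −tan(-44.0°) · tan(-17.4°) = -0.3026, so H_s = arccos(-0.3026) = 107.61°.
Day length = 2 H_s / 15° h⁻¹ = 215.22° / 15 = 14.348 h.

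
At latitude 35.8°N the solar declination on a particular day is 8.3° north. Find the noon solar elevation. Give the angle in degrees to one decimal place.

62.5°

At local solar noon the hour angle is zero, so the elevation is 90° − |φ − δ| = 90° − |35.8° − (8.3°)| = 90° − 27.5° = 62.5°.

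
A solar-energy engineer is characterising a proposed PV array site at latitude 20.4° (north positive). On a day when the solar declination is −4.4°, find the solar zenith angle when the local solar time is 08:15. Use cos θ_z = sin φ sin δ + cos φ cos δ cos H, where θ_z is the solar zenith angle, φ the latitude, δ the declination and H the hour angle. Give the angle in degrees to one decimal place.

60.5°

Hour angle H = 15° × (8.25 − 12) = -56.25°.
cos θ_z = sin φ sin δ + cos φ cos δ cos H = (0.3486)(-0.0767) + (0.9373)(0.9971)(0.5556) = 0.4925.
θ_z = arccos(0.4925) = 60.49°.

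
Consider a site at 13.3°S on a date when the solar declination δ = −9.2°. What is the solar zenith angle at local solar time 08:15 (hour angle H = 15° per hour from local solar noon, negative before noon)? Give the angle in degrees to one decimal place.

55.2°

Hour angle H = 15° × (8.25 − 12) = -56.25°.
cos θ_z = sin φ sin δ + cos φ cos δ cos H = (-0.2300)(-0.1599) + (0.9732)(0.9871)(0.5556) = 0.5705.
θ_z = arccos(0.5705) = 55.21°.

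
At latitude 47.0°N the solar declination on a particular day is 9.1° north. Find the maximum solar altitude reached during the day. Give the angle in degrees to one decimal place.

52.1°

At local solar noon the hour angle is zero, so the elevation is 90° − |φ − δ| = 90° − |47.0° − (9.1°)| = 90° − 37.9° = 52.1°.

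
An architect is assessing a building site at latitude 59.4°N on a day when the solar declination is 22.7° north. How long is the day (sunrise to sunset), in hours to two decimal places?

The sunset hour angle satisfies cos H_s = −tan φ tan δ = -0.7073, giving H_s = 135.02°.
Day length = 2 H_s / 15° h⁻¹ = 270.04° / 15 = 18.003 h.

18.00 hours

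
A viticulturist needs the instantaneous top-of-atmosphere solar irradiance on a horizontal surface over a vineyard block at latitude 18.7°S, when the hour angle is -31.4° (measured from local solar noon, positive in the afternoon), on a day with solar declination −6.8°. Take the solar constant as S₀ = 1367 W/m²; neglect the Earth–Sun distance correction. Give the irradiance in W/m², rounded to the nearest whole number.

1149 W/m²

cos θ_z = sin(-18.7°) sin(-6.8°) + cos(-18.7°) cos(-6.8°) cos(-31.40°) = 0.0380 + 0.8028 = 0.8408.
Top-of-atmosphere irradiance = S₀ cos θ_z = 1367 × 0.8408 = 1149.37 W/m².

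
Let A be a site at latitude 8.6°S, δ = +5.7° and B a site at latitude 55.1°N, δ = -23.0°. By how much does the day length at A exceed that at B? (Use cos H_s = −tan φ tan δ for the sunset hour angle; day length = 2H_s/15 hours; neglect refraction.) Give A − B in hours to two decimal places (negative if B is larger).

+4.88 h

A: H_s = arccos(−tan -8.6° · tan 5.7°) = 89.14°, so 2H_s/15 = 11.8853 h.
B: H_s = arccos(−tan 55.1° · tan -23.0°) = 52.52°, so 2H_s/15 = 7.0027 h.
A − B = 11.8853 − 7.0027 = 4.8826 h.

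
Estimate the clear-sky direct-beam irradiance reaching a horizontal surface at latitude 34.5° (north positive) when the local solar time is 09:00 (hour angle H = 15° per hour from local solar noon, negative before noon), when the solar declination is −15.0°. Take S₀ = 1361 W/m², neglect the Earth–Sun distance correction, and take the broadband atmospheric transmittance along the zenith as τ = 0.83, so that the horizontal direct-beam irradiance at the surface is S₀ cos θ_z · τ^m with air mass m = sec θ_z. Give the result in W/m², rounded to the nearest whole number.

362 W/m²

Hour angle H = 15° × (9 − 12) = -45.00°.
With φ = 34.5°, δ = -15.0°, H = -45.00°: sin φ sin δ = -0.1466, cos φ cos δ cos H = 0.5629, so cos θ_z = 0.4163.
Air mass m = 1/cos θ_z = 1/0.4163 = 2.402; τ^m = 0.83^2.402 = 0.6392.
Surface direct beam = 1361 × 0.4163 × 0.6392 = 362.16 W/m².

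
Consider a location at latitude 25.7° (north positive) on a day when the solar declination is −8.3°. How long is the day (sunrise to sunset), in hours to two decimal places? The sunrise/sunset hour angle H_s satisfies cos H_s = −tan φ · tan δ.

−tan φ tan δ = −(0.4813)(-0.1459) = 0.0702; H_s = arccos(0.0702) = 85.97°.
Day length = 2 H_s / 15° h⁻¹ = 171.94° / 15 = 11.463 h.

11.46 hours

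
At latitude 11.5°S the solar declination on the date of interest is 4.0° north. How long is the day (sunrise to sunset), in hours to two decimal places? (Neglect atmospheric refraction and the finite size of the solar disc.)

11.89 hours

−tan φ tan δ = −(-0.2035)(0.0699) = 0.0142; H_s = arccos(0.0142) = 89.19°.
Day length = 2 H_s / 15° h⁻¹ = 178.38° / 15 = 11.892 h.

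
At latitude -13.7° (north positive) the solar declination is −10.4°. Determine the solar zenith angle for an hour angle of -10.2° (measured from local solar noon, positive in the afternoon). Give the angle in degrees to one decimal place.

10.5°

cos θ_z = sin φ sin δ + cos φ cos δ cos H = (-0.2368)(-0.1805) + (0.9715)(0.9836)(0.9842) = 0.9832.
θ_z = arccos(0.9832) = 10.52°.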